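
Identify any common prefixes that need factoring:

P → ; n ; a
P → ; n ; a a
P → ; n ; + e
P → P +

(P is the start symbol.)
Left-factoring is needed when two productions for the same non-terminal
share a common prefix on the right-hand side.

Productions for P:
  P → ; n ; a
  P → ; n ; a a
  P → ; n ; + e
  P → P +

Found common prefix '; n ;' in productions for P

Answer: Yes, P has productions with common prefix '; n ;'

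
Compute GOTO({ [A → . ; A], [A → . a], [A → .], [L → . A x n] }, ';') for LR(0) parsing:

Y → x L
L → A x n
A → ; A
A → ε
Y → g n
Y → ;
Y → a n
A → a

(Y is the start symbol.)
GOTO(I, ';') = CLOSURE({ [A → αX.β] : [A → α.Xβ] ∈ I, X = ';' })

Items with dot before ';', with the dot advanced:
  [A → . ; A] → [A → ; . A]
Closure of the advanced items:
  [A → ; . A] has the dot before A: add [A → . ; A], [A → .], [A → . a]

GOTO = { [A → . ; A], [A → . a], [A → .], [A → ; . A] }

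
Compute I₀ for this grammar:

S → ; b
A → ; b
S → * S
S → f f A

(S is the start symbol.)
{ [S → . * S], [S → . ; b], [S → . f f A], [S' → . S] }

First, augment the grammar with S' → S
I₀ = CLOSURE({ [S' → . S] }):
  [S' → . S] has the dot before S: add [S → . ; b], [S → . * S], [S → . f f A]
No further items can be added.

I₀ = { [S → . * S], [S → . ; b], [S → . f f A], [S' → . S] }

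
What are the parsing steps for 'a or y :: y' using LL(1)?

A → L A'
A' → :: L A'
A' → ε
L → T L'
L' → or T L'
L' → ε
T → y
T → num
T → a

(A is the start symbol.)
Stack is shown with the top on the left.

Stack         Input          Action
-----------------------------------
A $           a or y :: y $  output A → L A'
L A' $        a or y :: y $  output L → T L'
T L' A' $     a or y :: y $  output T → a
a L' A' $     a or y :: y $  match 'a'
L' A' $       or y :: y $    output L' → or T L'
or T L' A' $  or y :: y $    match 'or'
T L' A' $     y :: y $       output T → y
y L' A' $     y :: y $       match 'y'
L' A' $       :: y $         output L' → ε
A' $          :: y $         output A' → :: L A'
:: L A' $     :: y $         match '::'
L A' $        y $            output L → T L'
T L' A' $     y $            output T → y
y L' A' $     y $            match 'y'
L' A' $       $              output L' → ε
A' $          $              output A' → ε
$             $              accept

The string is accepted.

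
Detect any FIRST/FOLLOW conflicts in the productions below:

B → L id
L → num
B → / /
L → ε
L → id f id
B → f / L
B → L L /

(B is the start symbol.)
Yes. L → num with FOLLOW(L) on { 'num' }; L → id f id with FOLLOW(L) on { 'id' }

A FIRST/FOLLOW conflict occurs when a non-terminal N has a nullable alternative N → β (β ⇒* ε) and another alternative N → α with FIRST(α) ∩ FOLLOW(N) ≠ ∅: on such a lookahead the parser cannot decide between expanding α and letting N vanish via β.

Nullable non-terminals: L.

L: nullable alternative(s) L → ε; FOLLOW(L) = { $, '/', 'id', 'num' }
  L → num: FIRST \ {ε} = { 'num' } — overlaps FOLLOW(L) on { 'num' }: CONFLICT
  L → ε: FIRST \ {ε} = { } — this is the only nullable alternative, skip
  L → id f id: FIRST \ {ε} = { 'id' } — overlaps FOLLOW(L) on { 'id' }: CONFLICT

B has no nullable alternative, so no FIRST/FOLLOW check is needed there.

So the grammar has 2 FIRST/FOLLOW conflicts (marked CONFLICT above).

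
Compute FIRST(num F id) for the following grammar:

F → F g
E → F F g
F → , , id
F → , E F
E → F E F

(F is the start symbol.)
To compute FIRST(num F id), process the symbols left to right:
Symbol num is a terminal. Add 'num' and stop.
FIRST(num F id) = { 'num' }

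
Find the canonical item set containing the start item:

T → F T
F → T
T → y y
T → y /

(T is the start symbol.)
{ [F → . T], [T → . F T], [T → . y /], [T → . y y], [T' → . T] }

First, augment the grammar with T' → T
I₀ = CLOSURE({ [T' → . T] }):
  [T' → . T] has the dot before T: add [T → . F T], [T → . y y], [T → . y /]
  [T → . F T] has the dot before F: add [F → . T]
No further items can be added.

I₀ = { [F → . T], [T → . F T], [T → . y /], [T → . y y], [T' → . T] }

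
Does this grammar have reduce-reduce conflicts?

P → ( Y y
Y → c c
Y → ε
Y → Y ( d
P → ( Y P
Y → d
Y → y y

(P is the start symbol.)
Yes — I12: [Y → Y ( d .] vs [Y → d .]

Augment with P' → P and build the canonical LR(0) collection (I0 = CLOSURE({[P' → . P]}), then GOTO on every symbol after a dot until no new states appear). It has 13 states:
  I0: { [P → . ( Y P], [P → . ( Y y], [P' → . P] }  — shift
  I1: { [P → ( . Y P], [P → ( . Y y], [Y → . Y ( d], [Y → . c c], [Y → . d], [Y → . y y], [Y → .] }  — shift, reduce
  I2: { [P' → P .] }  — accept
  I3: { [P → ( Y . P], [P → ( Y . y], [P → . ( Y P], [P → . ( Y y], [Y → Y . ( d] }  — shift
  I4: { [Y → c . c] }  — shift
  I5: { [Y → d .] }  — reduce
  I6: { [Y → y . y] }  — shift
  I7: { [Y → y y .] }  — reduce
  I8: { [Y → c c .] }  — reduce
  I9: { [P → ( . Y P], [P → ( . Y y], [Y → . Y ( d], [Y → . c c], [Y → . d], [Y → . y y], [Y → .], [Y → Y ( . d] }  — shift, reduce
  I10: { [P → ( Y P .] }  — reduce
  I11: { [P → ( Y y .] }  — reduce
  I12: { [Y → Y ( d .], [Y → d .] }  — 2 reduces

I12 contains complete items [Y → Y ( d .], [Y → d .] — reduce-reduce conflict.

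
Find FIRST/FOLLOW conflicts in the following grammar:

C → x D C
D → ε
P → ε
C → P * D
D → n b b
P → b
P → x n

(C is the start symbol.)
Nullable non-terminals: D, P.

D: nullable alternative(s) D → ε; FOLLOW(D) = { $, '*', 'b', 'x' }
  D → ε: FIRST \ {ε} = { } — this is the only nullable alternative, skip
  D → n b b: FIRST \ {ε} = { 'n' } — disjoint from FOLLOW(D)

P: nullable alternative(s) P → ε; FOLLOW(P) = { '*' }
  P → ε: FIRST \ {ε} = { } — this is the only nullable alternative, skip
  P → b: FIRST \ {ε} = { 'b' } — disjoint from FOLLOW(P)
  P → x n: FIRST \ {ε} = { 'x' } — disjoint from FOLLOW(P)

C has no nullable alternative, so no FIRST/FOLLOW check is needed there.

No FIRST/FOLLOW conflicts found.

Answer: No FIRST/FOLLOW conflicts.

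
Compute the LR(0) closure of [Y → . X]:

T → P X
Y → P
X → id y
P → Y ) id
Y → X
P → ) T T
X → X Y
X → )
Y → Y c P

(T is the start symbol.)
{ [X → . )], [X → . X Y], [X → . id y], [Y → . X] }

Start with: [Y → . X]
  [Y → . X] has the dot before X: add [X → . id y], [X → . X Y], [X → . )]
No further items can be added.

CLOSURE = { [X → . )], [X → . X Y], [X → . id y], [Y → . X] }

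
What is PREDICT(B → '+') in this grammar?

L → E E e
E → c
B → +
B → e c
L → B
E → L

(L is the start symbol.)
PREDICT(B → '+') = (FIRST(RHS) \ {ε}) ∪ (FOLLOW(B) if ε ∈ FIRST(RHS), i.e. RHS ⇒* ε)
FIRST('+') = { '+' }
ε ∉ FIRST('+'), so FOLLOW(B) is not added.
PREDICT(B → '+') = { '+' }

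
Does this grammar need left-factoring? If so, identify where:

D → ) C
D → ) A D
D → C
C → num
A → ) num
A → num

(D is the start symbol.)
Left-factoring is needed when two productions for the same non-terminal
share a common prefix on the right-hand side.

Productions for D:
  D → ) C
  D → ) A D
  D → C
Productions for A:
  A → ) num
  A → num

Found common prefix ')' in productions for D

Answer: Yes, D has productions with common prefix ')'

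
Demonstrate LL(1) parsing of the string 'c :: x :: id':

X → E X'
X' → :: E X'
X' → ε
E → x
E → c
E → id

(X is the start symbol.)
Stack is shown with the top on the left.

Stack      Input           Action
---------------------------------
X $        c :: x :: id $  output X → E X'
E X' $     c :: x :: id $  output E → c
c X' $     c :: x :: id $  match 'c'
X' $       :: x :: id $    output X' → :: E X'
:: E X' $  :: x :: id $    match '::'
E X' $     x :: id $       output E → x
x X' $     x :: id $       match 'x'
X' $       :: id $         output X' → :: E X'
:: E X' $  :: id $         match '::'
E X' $     id $            output E → id
id X' $    id $            match 'id'
X' $       $               output X' → ε
$          $               accept

The string is accepted.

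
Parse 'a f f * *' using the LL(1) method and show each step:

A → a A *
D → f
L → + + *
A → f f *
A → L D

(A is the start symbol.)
Stack is shown with the top on the left.

Stack      Input        Action
------------------------------
A $        a f f * * $  output A → a A *
a A * $    a f f * * $  match 'a'
A * $      f f * * $    output A → f f *
f f * * $  f f * * $    match 'f'
f * * $    f * * $      match 'f'
* * $      * * $        match '*'
* $        * $          match '*'
$          $            accept

The string is accepted.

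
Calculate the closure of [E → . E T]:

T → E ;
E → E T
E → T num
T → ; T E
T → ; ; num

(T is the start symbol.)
{ [E → . E T], [E → . T num], [T → . ; ; num], [T → . ; T E], [T → . E ;] }

Start with: [E → . E T]
  [E → . E T] has the dot before E: add [E → . T num]
  [E → . T num] has the dot before T: add [T → . E ;], [T → . ; T E], [T → . ; ; num]
No further items can be added.

CLOSURE = { [E → . E T], [E → . T num], [T → . ; ; num], [T → . ; T E], [T → . E ;] }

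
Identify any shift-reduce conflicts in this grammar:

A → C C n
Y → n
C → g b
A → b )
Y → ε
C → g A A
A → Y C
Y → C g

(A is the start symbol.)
A shift-reduce conflict occurs when an LR(0) state has both:
  - a complete (reduce) item [A → α .] (dot at the end), and
  - a shift item [B → β . c γ] (dot before a terminal).

Augment with A' → A and build the canonical LR(0) collection (I0 = CLOSURE({[A' → . A]}), then GOTO on every symbol after a dot until no new states appear). It has 15 states:
  I0: { [A → . C C n], [A → . Y C], [A → . b )], [A' → . A], [C → . g A A], [C → . g b], [Y → . C g], [Y → . n], [Y → .] }  — shift, reduce
  I1: { [A' → A .] }  — accept
  I2: { [A → C . C n], [C → . g A A], [C → . g b], [Y → C . g] }  — shift
  I3: { [A → Y . C], [C → . g A A], [C → . g b] }  — shift
  I4: { [A → b . )] }  — shift
  I5: { [A → . C C n], [A → . Y C], [A → . b )], [C → . g A A], [C → . g b], [C → g . A A], [C → g . b], [Y → . C g], [Y → . n], [Y → .] }  — shift, reduce
  I6: { [Y → n .] }  — reduce
  I7: { [A → . C C n], [A → . Y C], [A → . b )], [C → . g A A], [C → . g b], [C → g A . A], [Y → . C g], [Y → . n], [Y → .] }  — shift, reduce
  I8: { [A → b . )], [C → g b .] }  — shift, reduce
  I9: { [A → b ) .] }  — reduce
  I10: { [C → g A A .] }  — reduce
  I11: { [A → Y C .] }  — reduce
  I12: { [A → C C . n] }  — shift
  I13: { [A → . C C n], [A → . Y C], [A → . b )], [C → . g A A], [C → . g b], [C → g . A A], [C → g . b], [Y → . C g], [Y → . n], [Y → .], [Y → C g .] }  — shift, 2 reduces
  I14: { [A → C C n .] }  — reduce

I0 contains reduce item [Y → .] and shift items [A → . b )], [C → . g A A], [C → . g b], [Y → . n] — shift-reduce conflict.
I5 contains reduce item [Y → .] and shift items [A → . b )], [C → . g A A], [C → . g b], [C → g . b], [Y → . n] — shift-reduce conflict.
I7 contains reduce item [Y → .] and shift items [A → . b )], [C → . g A A], [C → . g b], [Y → . n] — shift-reduce conflict.
I8 contains reduce item [C → g b .] and shift item [A → b . )] — shift-reduce conflict.
I13 contains reduce items [Y → .], [Y → C g .] and shift items [A → . b )], [C → . g A A], [C → . g b], [C → g . b], [Y → . n] — shift-reduce conflict.

Answer: Yes — I0: [Y → .] vs [A → . b )]; I5: [Y → .] vs [A → . b )]; I7: [Y → .] vs [A → . b )]; I8: [C → g b .] vs [A → b . )]; I13: [Y → .] vs [A → . b )]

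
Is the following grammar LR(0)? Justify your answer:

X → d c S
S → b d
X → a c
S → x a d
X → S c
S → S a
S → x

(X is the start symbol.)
Augment with X' → X and build the canonical LR(0) collection (I0 = CLOSURE({[X' → . X]}), then GOTO on every symbol after a dot until no new states appear). It has 15 states:
  I0: { [S → . S a], [S → . b d], [S → . x a d], [S → . x], [X → . S c], [X → . a c], [X → . d c S], [X' → . X] }  — shift
  I1: { [S → S . a], [X → S . c] }  — shift
  I2: { [X' → X .] }  — accept
  I3: { [X → a . c] }  — shift
  I4: { [S → b . d] }  — shift
  I5: { [X → d . c S] }  — shift
  I6: { [S → x . a d], [S → x .] }  — shift, reduce
  I7: { [S → x a . d] }  — shift
  I8: { [S → x a d .] }  — reduce
  I9: { [S → . S a], [S → . b d], [S → . x a d], [S → . x], [X → d c . S] }  — shift
  I10: { [S → S . a], [X → d c S .] }  — shift, reduce
  I11: { [S → S a .] }  — reduce
  I12: { [S → b d .] }  — reduce
  I13: { [X → a c .] }  — reduce
  I14: { [X → S c .] }  — reduce

Conflict in state I6:
  Shift-reduce conflict between [S → x .] and [S → x . a d]
So the grammar is NOT LR(0).

Answer: No. Shift-reduce conflict between [S → x .] and [S → x . a d]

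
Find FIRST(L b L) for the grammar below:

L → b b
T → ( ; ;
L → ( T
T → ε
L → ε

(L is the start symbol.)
FIRST sets of the non-terminals involved (from the grammar, by fixed-point iteration):
  FIRST(L) = { '(', 'b', ε }

To compute FIRST(L b L), process the symbols left to right:
Symbol L is a non-terminal. Add FIRST(L) \ {ε} = { '(', 'b' }
L is nullable (ε ∈ FIRST(L)), continue to the next symbol.
Symbol b is a terminal. Add 'b' and stop.
FIRST(L b L) = { '(', 'b' }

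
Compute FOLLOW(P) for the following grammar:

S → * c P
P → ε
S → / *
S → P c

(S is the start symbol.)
{ $, 'c' }

To compute FOLLOW(P), find every occurrence of P on a right-hand side N → α P β: add FIRST(β) \ {ε}, and if β is empty or nullable also add FOLLOW(N). Iterate to a fixed point.

In S → * c P: P is at the end, add FOLLOW(S)
In S → P c: P is followed by c, add FIRST(c) \ {ε} = { 'c' }

The FOLLOW sets referred to above (computed the same way, to a fixed point):
  FOLLOW(S) = { $ }

Taking the union: FOLLOW(P) = { $, 'c' }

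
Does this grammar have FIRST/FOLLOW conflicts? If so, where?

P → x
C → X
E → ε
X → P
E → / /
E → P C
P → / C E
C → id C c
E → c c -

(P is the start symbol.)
A FIRST/FOLLOW conflict occurs when a non-terminal N has a nullable alternative N → β (β ⇒* ε) and another alternative N → α with FIRST(α) ∩ FOLLOW(N) ≠ ∅: on such a lookahead the parser cannot decide between expanding α and letting N vanish via β.

Nullable non-terminals: E.
FIRST sets used below: FIRST(P) = { '/', 'x' }

E: nullable alternative(s) E → ε; FOLLOW(E) = { $, '/', 'c', 'id', 'x' }
  E → ε: FIRST \ {ε} = { } — this is the only nullable alternative, skip
  E → / /: FIRST \ {ε} = { '/' } — overlaps FOLLOW(E) on { '/' }: CONFLICT
  E → P C: FIRST \ {ε} = { '/', 'x' } — overlaps FOLLOW(E) on { '/', 'x' }: CONFLICT
  E → c c -: FIRST \ {ε} = { 'c' } — overlaps FOLLOW(E) on { 'c' }: CONFLICT

C, P, X have no nullable alternative, so no FIRST/FOLLOW check is needed there.

So the grammar has 3 FIRST/FOLLOW conflicts (marked CONFLICT above).

Answer: Yes. E → '/' '/' with FOLLOW(E) on { '/' }; E → P C with FOLLOW(E) on { '/', 'x' }; E → c c '-' with FOLLOW(E) on { 'c' }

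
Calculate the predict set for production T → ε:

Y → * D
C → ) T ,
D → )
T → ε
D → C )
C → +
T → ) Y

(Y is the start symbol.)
{ ',' }

PREDICT(T → ε) = (FIRST(RHS) \ {ε}) ∪ (FOLLOW(T) if ε ∈ FIRST(RHS), i.e. RHS ⇒* ε)
The right-hand side is ε (FIRST(ε) = { ε }), so the predict set is FOLLOW(T) = { ',' }
PREDICT(T → ε) = { ',' }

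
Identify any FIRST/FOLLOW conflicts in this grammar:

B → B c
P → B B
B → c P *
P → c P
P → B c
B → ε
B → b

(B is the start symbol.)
A FIRST/FOLLOW conflict occurs when a non-terminal N has a nullable alternative N → β (β ⇒* ε) and another alternative N → α with FIRST(α) ∩ FOLLOW(N) ≠ ∅: on such a lookahead the parser cannot decide between expanding α and letting N vanish via β.

Nullable non-terminals: B, P.
FIRST sets used below: FIRST(B) = { 'b', 'c', ε }

B: nullable alternative(s) B → ε; FOLLOW(B) = { $, '*', 'b', 'c' }
  B → B c: FIRST \ {ε} = { 'b', 'c' } — overlaps FOLLOW(B) on { 'b', 'c' }: CONFLICT
  B → c P *: FIRST \ {ε} = { 'c' } — overlaps FOLLOW(B) on { 'c' }: CONFLICT
  B → ε: FIRST \ {ε} = { } — this is the only nullable alternative, skip
  B → b: FIRST \ {ε} = { 'b' } — overlaps FOLLOW(B) on { 'b' }: CONFLICT

P: nullable alternative(s) P → B B; FOLLOW(P) = { '*' }
  P → B B: FIRST \ {ε} = { 'b', 'c' } — this is the only nullable alternative, skip
  P → c P: FIRST \ {ε} = { 'c' } — disjoint from FOLLOW(P)
  P → B c: FIRST \ {ε} = { 'b', 'c' } — disjoint from FOLLOW(P)

So the grammar has 3 FIRST/FOLLOW conflicts (marked CONFLICT above).

Answer: Yes. B → B c with FOLLOW(B) on { 'b', 'c' }; B → c P '*' with FOLLOW(B) on { 'c' }; B → b with FOLLOW(B) on { 'b' }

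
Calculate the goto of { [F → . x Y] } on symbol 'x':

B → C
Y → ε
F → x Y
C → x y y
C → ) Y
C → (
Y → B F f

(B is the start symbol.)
{ [B → . C], [C → . (], [C → . ) Y], [C → . x y y], [F → x . Y], [Y → . B F f], [Y → .] }

GOTO(I, 'x') = CLOSURE({ [A → αX.β] : [A → α.Xβ] ∈ I, X = 'x' })

Items with dot before 'x', with the dot advanced:
  [F → . x Y] → [F → x . Y]
Closure of the advanced items:
  [F → x . Y] has the dot before Y: add [Y → .], [Y → . B F f]
  [Y → . B F f] has the dot before B: add [B → . C]
  [B → . C] has the dot before C: add [C → . x y y], [C → . ) Y], [C → . (]

GOTO = { [B → . C], [C → . (], [C → . ) Y], [C → . x y y], [F → x . Y], [Y → . B F f], [Y → .] }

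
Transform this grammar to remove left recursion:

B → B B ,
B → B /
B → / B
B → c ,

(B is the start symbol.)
B → / B B'
B → c , B'
B' → B , B'
B' → / B'
B' → ε

B is directly left-recursive. The standard transformation for
  A → A α₁ | ... | A α_m | β₁ | ... | β_n
is
  A  → β₁ A' | ... | β_n A'
  A' → α₁ A' | ... | α_m A' | ε

B → / B becomes B → / B B'
B → c , becomes B → c , B'
B → B B , becomes B' → B , B'
B → B / becomes B' → / B'
Add B' → ε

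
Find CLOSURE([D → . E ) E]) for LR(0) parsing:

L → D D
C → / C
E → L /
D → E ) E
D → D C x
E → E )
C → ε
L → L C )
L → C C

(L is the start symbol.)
{ [C → . / C], [C → .], [D → . D C x], [D → . E ) E], [E → . E )], [E → . L /], [L → . C C], [L → . D D], [L → . L C )] }

To compute CLOSURE, for each item [A → α.Bβ] where B is a non-terminal, add [B → .γ] for all productions B → γ; repeat for the newly added items until nothing changes.

Start with: [D → . E ) E]
  [D → . E ) E] has the dot before E: add [E → . L /], [E → . E )]
  [E → . L /] has the dot before L: add [L → . D D], [L → . L C )], [L → . C C]
  [L → . D D] has the dot before D: add [D → . D C x]
  [L → . C C] has the dot before C: add [C → . / C], [C → .]
No further items can be added.

CLOSURE = { [C → . / C], [C → .], [D → . D C x], [D → . E ) E], [E → . E )], [E → . L /], [L → . C C], [L → . D D], [L → . L C )] }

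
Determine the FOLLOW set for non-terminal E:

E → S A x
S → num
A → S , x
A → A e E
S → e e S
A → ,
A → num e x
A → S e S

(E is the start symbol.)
E is the start symbol, so $ ∈ FOLLOW(E).
In A → A e E: E is at the end, add FOLLOW(A)

The FOLLOW sets referred to above (computed the same way, to a fixed point):
  FOLLOW(A) = { 'e', 'x' }

Taking the union: FOLLOW(E) = { $, 'e', 'x' }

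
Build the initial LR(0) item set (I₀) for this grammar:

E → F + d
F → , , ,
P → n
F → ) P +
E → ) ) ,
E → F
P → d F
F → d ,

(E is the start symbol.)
{ [E → . ) ) ,], [E → . F + d], [E → . F], [E' → . E], [F → . ) P +], [F → . , , ,], [F → . d ,] }

First, augment the grammar with E' → E
I₀ = CLOSURE({ [E' → . E] }):
  [E' → . E] has the dot before E: add [E → . F + d], [E → . ) ) ,], [E → . F]
  [E → . F + d] has the dot before F: add [F → . , , ,], [F → . ) P +], [F → . d ,]
No further items can be added.

I₀ = { [E → . ) ) ,], [E → . F + d], [E → . F], [E' → . E], [F → . ) P +], [F → . , , ,], [F → . d ,] }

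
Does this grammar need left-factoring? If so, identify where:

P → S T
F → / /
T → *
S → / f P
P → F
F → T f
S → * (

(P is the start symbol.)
Left-factoring is needed when two productions for the same non-terminal
share a common prefix on the right-hand side.

Productions for P:
  P → S T
  P → F
Productions for F:
  F → / /
  F → T f
Productions for S:
  S → / f P
  S → * (

No common prefixes found.

Answer: No, left-factoring is not needed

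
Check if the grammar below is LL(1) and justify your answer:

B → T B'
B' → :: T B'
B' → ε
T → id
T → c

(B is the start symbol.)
A grammar is LL(1) if for each non-terminal N with multiple productions, the predict sets of those productions are pairwise disjoint, where PREDICT(N → α) = (FIRST(α) \ {ε}) ∪ (FOLLOW(N) if α ⇒* ε).

Relevant sets:
  FOLLOW(B') = { $ }

For B':
  PREDICT(B' → :: T B') = { '::' }
  PREDICT(B' → ε) = { $ }
For T:
  PREDICT(T → id) = { 'id' }
  PREDICT(T → c) = { 'c' }
B has a single production, so nothing to check there.

All predict sets are disjoint. The grammar IS LL(1).

Answer: Yes, the grammar is LL(1).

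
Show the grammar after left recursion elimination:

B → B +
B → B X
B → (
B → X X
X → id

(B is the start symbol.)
B is directly left-recursive. The standard transformation for
  A → A α₁ | ... | A α_m | β₁ | ... | β_n
is
  A  → β₁ A' | ... | β_n A'
  A' → α₁ A' | ... | α_m A' | ε

B → ( becomes B → ( B'
B → X X becomes B → X X B'
B → B + becomes B' → + B'
B → B X becomes B' → X B'
Add B' → ε

Productions for other non-terminals are unchanged:
  X → id

Resulting grammar:
B → ( B'
B → X X B'
B' → + B'
B' → X B'
B' → ε
X → id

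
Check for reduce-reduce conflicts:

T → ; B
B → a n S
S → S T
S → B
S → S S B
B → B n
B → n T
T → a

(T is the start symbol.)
Yes — I14: [S → B .] vs [S → S S B .]

Augment with T' → T and build the canonical LR(0) collection (I0 = CLOSURE({[T' → . T]}), then GOTO on every symbol after a dot until no new states appear). It has 16 states:
  I0: { [T → . ; B], [T → . a], [T' → . T] }  — shift
  I1: { [B → . B n], [B → . a n S], [B → . n T], [T → ; . B] }  — shift
  I2: { [T' → T .] }  — accept
  I3: { [T → a .] }  — reduce
  I4: { [B → B . n], [T → ; B .] }  — shift, reduce
  I5: { [B → a . n S] }  — shift
  I6: { [B → n . T], [T → . ; B], [T → . a] }  — shift
  I7: { [B → n T .] }  — reduce
  I8: { [B → . B n], [B → . a n S], [B → . n T], [B → a n . S], [S → . B], [S → . S S B], [S → . S T] }  — shift
  I9: { [B → B . n], [S → B .] }  — shift, reduce
  I10: { [B → . B n], [B → . a n S], [B → . n T], [B → a n S .], [S → . B], [S → . S S B], [S → . S T], [S → S . S B], [S → S . T], [T → . ; B], [T → . a] }  — shift, reduce
  I11: { [B → . B n], [B → . a n S], [B → . n T], [S → . B], [S → . S S B], [S → . S T], [S → S . S B], [S → S . T], [S → S S . B], [T → . ; B], [T → . a] }  — shift
  I12: { [S → S T .] }  — reduce
  I13: { [B → a . n S], [T → a .] }  — shift, reduce
  I14: { [B → B . n], [S → B .], [S → S S B .] }  — shift, 2 reduces
  I15: { [B → B n .] }  — reduce

I14 contains complete items [S → B .], [S → S S B .] — reduce-reduce conflict.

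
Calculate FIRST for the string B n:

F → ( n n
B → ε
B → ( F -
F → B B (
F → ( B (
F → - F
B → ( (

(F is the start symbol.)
FIRST sets of the non-terminals involved (from the grammar, by fixed-point iteration):
  FIRST(B) = { '(', ε }

To compute FIRST(B n), process the symbols left to right:
Symbol B is a non-terminal. Add FIRST(B) \ {ε} = { '(' }
B is nullable (ε ∈ FIRST(B)), continue to the next symbol.
Symbol n is a terminal. Add 'n' and stop.
FIRST(B n) = { '(', 'n' }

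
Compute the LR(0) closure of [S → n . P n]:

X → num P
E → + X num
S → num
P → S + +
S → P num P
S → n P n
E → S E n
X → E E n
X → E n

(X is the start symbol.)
{ [P → . S + +], [S → . P num P], [S → . n P n], [S → . num], [S → n . P n] }

Start with: [S → n . P n]
  [S → n . P n] has the dot before P: add [P → . S + +]
  [P → . S + +] has the dot before S: add [S → . num], [S → . P num P], [S → . n P n]
No further items can be added.

CLOSURE = { [P → . S + +], [S → . P num P], [S → . n P n], [S → . num], [S → n . P n] }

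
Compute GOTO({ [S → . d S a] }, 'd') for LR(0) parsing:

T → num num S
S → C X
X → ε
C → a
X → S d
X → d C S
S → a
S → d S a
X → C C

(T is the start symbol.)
GOTO(I, 'd') = CLOSURE({ [A → αX.β] : [A → α.Xβ] ∈ I, X = 'd' })

Items with dot before 'd', with the dot advanced:
  [S → . d S a] → [S → d . S a]
Closure of the advanced items:
  [S → d . S a] has the dot before S: add [S → . C X], [S → . a], [S → . d S a]
  [S → . C X] has the dot before C: add [C → . a]

GOTO = { [C → . a], [S → . C X], [S → . a], [S → . d S a], [S → d . S a] }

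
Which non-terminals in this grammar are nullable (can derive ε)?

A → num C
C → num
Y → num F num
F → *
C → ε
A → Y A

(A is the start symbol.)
A non-terminal is nullable if it can derive ε (the empty string): either it has an ε-production, or it has a production whose right-hand side consists entirely of nullable non-terminals.

ε-productions: C → ε
So C is immediately nullable.
No further non-terminal can be added: every production for the remaining non-terminals contains a terminal or a non-nullable non-terminal.
Nullable = { 'C' }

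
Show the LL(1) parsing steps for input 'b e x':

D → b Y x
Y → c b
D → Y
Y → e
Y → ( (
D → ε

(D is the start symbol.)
LL(1) parsing maintains a stack (initially the start symbol over $) and the input. At each step: if the stack top is a terminal, match it against the current input token; if it is a non-terminal N, replace it with the RHS of M[N, lookahead] (the unique production whose predict set contains the lookahead).

Stack is shown with the top on the left.

Stack    Input    Action
------------------------
D $      b e x $  output D → b Y x
b Y x $  b e x $  match 'b'
Y x $    e x $    output Y → e
e x $    e x $    match 'e'
x $      x $      match 'x'
$        $        accept

The string is accepted.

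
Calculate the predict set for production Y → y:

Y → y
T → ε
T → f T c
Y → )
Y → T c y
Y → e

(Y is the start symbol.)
PREDICT(Y → y) = (FIRST(RHS) \ {ε}) ∪ (FOLLOW(Y) if ε ∈ FIRST(RHS), i.e. RHS ⇒* ε)
FIRST(y) = { 'y' }
ε ∉ FIRST(y), so FOLLOW(Y) is not added.
PREDICT(Y → y) = { 'y' }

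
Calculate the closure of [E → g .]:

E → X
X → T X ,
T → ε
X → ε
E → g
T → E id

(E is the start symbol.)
{ [E → g .] }

To compute CLOSURE, for each item [A → α.Bβ] where B is a non-terminal, add [B → .γ] for all productions B → γ; repeat for the newly added items until nothing changes.

Start with: [E → g .]
The dot is at the end, so nothing is added.

CLOSURE = { [E → g .] }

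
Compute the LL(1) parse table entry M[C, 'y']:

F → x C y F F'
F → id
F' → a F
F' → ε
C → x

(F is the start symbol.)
To find M[C, 'y'], we find productions for C where 'y' is in the predict set (PREDICT(N → α) = (FIRST(α) \ {ε}) ∪ (FOLLOW(N) if α ⇒* ε)).

C → x: PREDICT = { 'x' }

M[C, 'y'] is empty (no production applies)

Answer: Empty (error entry)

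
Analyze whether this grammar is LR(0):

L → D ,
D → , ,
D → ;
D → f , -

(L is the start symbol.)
A grammar is LR(0) if no state in the canonical LR(0) collection has:
  - both a shift item (dot before a terminal) and a complete item (shift-reduce conflict), or
  - two or more complete items (reduce-reduce conflict; the accept item [L' → L .] counts as a complete item here).

Augment with L' → L and build the canonical LR(0) collection (I0 = CLOSURE({[L' → . L]}), then GOTO on every symbol after a dot until no new states appear). It has 10 states:
  I0: { [D → . , ,], [D → . ;], [D → . f , -], [L → . D ,], [L' → . L] }  — shift
  I1: { [D → , . ,] }  — shift
  I2: { [D → ; .] }  — reduce
  I3: { [L → D . ,] }  — shift
  I4: { [L' → L .] }  — accept
  I5: { [D → f . , -] }  — shift
  I6: { [D → f , . -] }  — shift
  I7: { [D → f , - .] }  — reduce
  I8: { [L → D , .] }  — reduce
  I9: { [D → , , .] }  — reduce

Every state is either a pure shift/goto state or contains exactly one complete item and nothing to shift — no conflicts. The grammar is LR(0).

Answer: Yes, the grammar is LR(0)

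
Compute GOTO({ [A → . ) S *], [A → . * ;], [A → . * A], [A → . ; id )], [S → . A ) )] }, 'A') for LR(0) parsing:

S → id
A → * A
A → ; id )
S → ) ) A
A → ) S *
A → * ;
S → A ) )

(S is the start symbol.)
{ [S → A . ) )] }

GOTO(I, 'A') = CLOSURE({ [A → αX.β] : [A → α.Xβ] ∈ I, X = 'A' })

Items with dot before 'A', with the dot advanced:
  [S → . A ) )] → [S → A . ) )]
Closure adds nothing (no advanced item has the dot before a non-terminal).

GOTO = { [S → A . ) )] }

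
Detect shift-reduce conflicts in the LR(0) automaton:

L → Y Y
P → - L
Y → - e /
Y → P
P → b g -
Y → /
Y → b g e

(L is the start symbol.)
No shift-reduce conflicts

A shift-reduce conflict occurs when an LR(0) state has both:
  - a complete (reduce) item [A → α .] (dot at the end), and
  - a shift item [B → β . c γ] (dot before a terminal).

Augment with L' → L and build the canonical LR(0) collection (I0 = CLOSURE({[L' → . L]}), then GOTO on every symbol after a dot until no new states appear). It has 14 states:
  I0: { [L → . Y Y], [L' → . L], [P → . - L], [P → . b g -], [Y → . - e /], [Y → . /], [Y → . P], [Y → . b g e] }  — shift
  I1: { [L → . Y Y], [P → - . L], [P → . - L], [P → . b g -], [Y → - . e /], [Y → . - e /], [Y → . /], [Y → . P], [Y → . b g e] }  — shift
  I2: { [Y → / .] }  — reduce
  I3: { [L' → L .] }  — accept
  I4: { [Y → P .] }  — reduce
  I5: { [L → Y . Y], [P → . - L], [P → . b g -], [Y → . - e /], [Y → . /], [Y → . P], [Y → . b g e] }  — shift
  I6: { [P → b . g -], [Y → b . g e] }  — shift
  I7: { [P → b g . -], [Y → b g . e] }  — shift
  I8: { [P → b g - .] }  — reduce
  I9: { [Y → b g e .] }  — reduce
  I10: { [L → Y Y .] }  — reduce
  I11: { [P → - L .] }  — reduce
  I12: { [Y → - e . /] }  — shift
  I13: { [Y → - e / .] }  — reduce

No state contains both a complete item and a shift item.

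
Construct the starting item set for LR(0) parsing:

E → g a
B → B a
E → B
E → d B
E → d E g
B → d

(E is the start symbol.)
{ [B → . B a], [B → . d], [E → . B], [E → . d B], [E → . d E g], [E → . g a], [E' → . E] }

First, augment the grammar with E' → E
I₀ = CLOSURE({ [E' → . E] }):
  [E' → . E] has the dot before E: add [E → . g a], [E → . B], [E → . d B], [E → . d E g]
  [E → . B] has the dot before B: add [B → . B a], [B → . d]
No further items can be added.

I₀ = { [B → . B a], [B → . d], [E → . B], [E → . d B], [E → . d E g], [E → . g a], [E' → . E] }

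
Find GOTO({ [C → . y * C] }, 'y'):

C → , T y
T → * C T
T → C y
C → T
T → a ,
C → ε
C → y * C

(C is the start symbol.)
{ [C → y . * C] }

GOTO(I, 'y') = CLOSURE({ [A → αX.β] : [A → α.Xβ] ∈ I, X = 'y' })

Items with dot before 'y', with the dot advanced:
  [C → . y * C] → [C → y . * C]
Closure adds nothing (no advanced item has the dot before a non-terminal).

GOTO = { [C → y . * C] }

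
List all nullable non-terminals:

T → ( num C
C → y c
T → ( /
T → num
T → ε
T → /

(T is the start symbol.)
{ 'T' }

A non-terminal is nullable if it can derive ε (the empty string): either it has an ε-production, or it has a production whose right-hand side consists entirely of nullable non-terminals.

ε-productions: T → ε
So T is immediately nullable.
No further non-terminal can be added: every production for the remaining non-terminals contains a terminal or a non-nullable non-terminal.
Nullable = { 'T' }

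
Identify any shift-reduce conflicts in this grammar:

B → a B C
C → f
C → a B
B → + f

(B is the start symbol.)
No shift-reduce conflicts

A shift-reduce conflict occurs when an LR(0) state has both:
  - a complete (reduce) item [A → α .] (dot at the end), and
  - a shift item [B → β . c γ] (dot before a terminal).

Augment with B' → B and build the canonical LR(0) collection (I0 = CLOSURE({[B' → . B]}), then GOTO on every symbol after a dot until no new states appear). It has 10 states:
  I0: { [B → . + f], [B → . a B C], [B' → . B] }  — shift
  I1: { [B → + . f] }  — shift
  I2: { [B' → B .] }  — accept
  I3: { [B → . + f], [B → . a B C], [B → a . B C] }  — shift
  I4: { [B → a B . C], [C → . a B], [C → . f] }  — shift
  I5: { [B → a B C .] }  — reduce
  I6: { [B → . + f], [B → . a B C], [C → a . B] }  — shift
  I7: { [C → f .] }  — reduce
  I8: { [C → a B .] }  — reduce
  I9: { [B → + f .] }  — reduce

No state contains both a complete item and a shift item.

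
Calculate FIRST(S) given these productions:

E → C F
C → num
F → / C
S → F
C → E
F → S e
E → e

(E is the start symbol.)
FIRST sets of the other non-terminals involved (by the same procedure, iterated to a fixed point):
  FIRST(F) = { '/' }

From S → F:
  - F is a non-terminal: add FIRST(F) \ {ε} = { '/' }
    F is not nullable, so stop

Collecting: FIRST(S) = { '/' }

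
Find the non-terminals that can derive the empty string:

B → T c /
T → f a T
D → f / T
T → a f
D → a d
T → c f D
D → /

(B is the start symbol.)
None

A non-terminal is nullable if it can derive ε (the empty string): either it has an ε-production, or it has a production whose right-hand side consists entirely of nullable non-terminals.

There are no ε-productions, so no non-terminal can derive ε.
No non-terminals are nullable.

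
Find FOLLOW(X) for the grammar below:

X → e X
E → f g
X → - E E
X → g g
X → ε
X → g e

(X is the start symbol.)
{ $ }

X is the start symbol, so $ ∈ FOLLOW(X).
In X → e X: X is at the end; this adds FOLLOW(X) to itself — nothing new

Taking the union: FOLLOW(X) = { $ }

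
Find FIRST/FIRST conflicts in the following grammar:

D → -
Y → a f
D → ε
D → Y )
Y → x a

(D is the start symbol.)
No FIRST/FIRST conflicts.

FIRST sets of the non-terminals at (or reachable through a nullable prefix from) the front of some alternative:
  FIRST(Y) = { 'a', 'x' }

Productions for D:
  D → -: FIRST = { '-' }
  D → ε: FIRST = { ε }
  D → Y ): FIRST = { 'a', 'x' }
Productions for Y:
  Y → a f: FIRST = { 'a' }
  Y → x a: FIRST = { 'x' }

All alternatives of each non-terminal have pairwise disjoint FIRST sets.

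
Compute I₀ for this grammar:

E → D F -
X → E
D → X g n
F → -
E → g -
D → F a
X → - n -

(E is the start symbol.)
{ [D → . F a], [D → . X g n], [E → . D F -], [E → . g -], [E' → . E], [F → . -], [X → . - n -], [X → . E] }

First, augment the grammar with E' → E
I₀ = CLOSURE({ [E' → . E] }):
  [E' → . E] has the dot before E: add [E → . D F -], [E → . g -]
  [E → . D F -] has the dot before D: add [D → . X g n], [D → . F a]
  [D → . X g n] has the dot before X: add [X → . E], [X → . - n -]
  [D → . F a] has the dot before F: add [F → . -]
No further items can be added.

I₀ = { [D → . F a], [D → . X g n], [E → . D F -], [E → . g -], [E' → . E], [F → . -], [X → . - n -], [X → . E] }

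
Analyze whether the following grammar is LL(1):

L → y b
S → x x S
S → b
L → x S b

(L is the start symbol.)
Yes, the grammar is LL(1).

A grammar is LL(1) if for each non-terminal N with multiple productions, the predict sets of those productions are pairwise disjoint, where PREDICT(N → α) = (FIRST(α) \ {ε}) ∪ (FOLLOW(N) if α ⇒* ε).

For L:
  PREDICT(L → y b) = { 'y' }
  PREDICT(L → x S b) = { 'x' }
For S:
  PREDICT(S → x x S) = { 'x' }
  PREDICT(S → b) = { 'b' }

All predict sets are disjoint. The grammar IS LL(1).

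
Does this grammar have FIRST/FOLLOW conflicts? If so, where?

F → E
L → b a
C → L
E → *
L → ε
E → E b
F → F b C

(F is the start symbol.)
Yes. L → b a with FOLLOW(L) on { 'b' }

A FIRST/FOLLOW conflict occurs when a non-terminal N has a nullable alternative N → β (β ⇒* ε) and another alternative N → α with FIRST(α) ∩ FOLLOW(N) ≠ ∅: on such a lookahead the parser cannot decide between expanding α and letting N vanish via β.

Nullable non-terminals: C, L.
C has a nullable alternative but only one production, so nothing to check.

L: nullable alternative(s) L → ε; FOLLOW(L) = { $, 'b' }
  L → b a: FIRST \ {ε} = { 'b' } — overlaps FOLLOW(L) on { 'b' }: CONFLICT
  L → ε: FIRST \ {ε} = { } — this is the only nullable alternative, skip

E, F have no nullable alternative, so no FIRST/FOLLOW check is needed there.

So the grammar has 1 FIRST/FOLLOW conflict (marked CONFLICT above).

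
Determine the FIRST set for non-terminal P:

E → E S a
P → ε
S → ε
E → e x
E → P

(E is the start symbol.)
To compute FIRST(P), examine every production with P on the left-hand side, reading each right-hand side left to right until a non-nullable symbol is reached.

From P → ε:
  - ε-production, so ε ∈ FIRST(P)

Collecting: FIRST(P) = { ε }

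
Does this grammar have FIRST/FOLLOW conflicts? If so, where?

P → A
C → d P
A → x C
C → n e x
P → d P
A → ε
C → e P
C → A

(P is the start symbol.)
No FIRST/FOLLOW conflicts.

Nullable non-terminals: A, C, P.
FIRST sets used below: FIRST(A) = { 'x', ε }

A: nullable alternative(s) A → ε; FOLLOW(A) = { $ }
  A → x C: FIRST \ {ε} = { 'x' } — disjoint from FOLLOW(A)
  A → ε: FIRST \ {ε} = { } — this is the only nullable alternative, skip

C: nullable alternative(s) C → A; FOLLOW(C) = { $ }
  C → d P: FIRST \ {ε} = { 'd' } — disjoint from FOLLOW(C)
  C → n e x: FIRST \ {ε} = { 'n' } — disjoint from FOLLOW(C)
  C → e P: FIRST \ {ε} = { 'e' } — disjoint from FOLLOW(C)
  C → A: FIRST \ {ε} = { 'x' } — this is the only nullable alternative, skip

P: nullable alternative(s) P → A; FOLLOW(P) = { $ }
  P → A: FIRST \ {ε} = { 'x' } — this is the only nullable alternative, skip
  P → d P: FIRST \ {ε} = { 'd' } — disjoint from FOLLOW(P)

No FIRST/FOLLOW conflicts found.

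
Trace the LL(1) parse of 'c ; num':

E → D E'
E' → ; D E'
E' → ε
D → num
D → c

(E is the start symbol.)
LL(1) parsing maintains a stack (initially the start symbol over $) and the input. At each step: if the stack top is a terminal, match it against the current input token; if it is a non-terminal N, replace it with the RHS of M[N, lookahead] (the unique production whose predict set contains the lookahead).

Stack is shown with the top on the left.

Stack     Input      Action
---------------------------
E $       c ; num $  output E → D E'
D E' $    c ; num $  output D → c
c E' $    c ; num $  match 'c'
E' $      ; num $    output E' → ; D E'
; D E' $  ; num $    match ';'
D E' $    num $      output D → num
num E' $  num $      match 'num'
E' $      $          output E' → ε
$         $          accept

The string is accepted.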